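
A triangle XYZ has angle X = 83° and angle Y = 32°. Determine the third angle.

angle Z = 180 - 83 - 32 = 65 degrees.

65 degrees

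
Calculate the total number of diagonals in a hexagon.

Total line segments between 6 vertices = C(6,2) = 15.
Subtract the 6 sides: 15 - 6 = 9 diagonals.

9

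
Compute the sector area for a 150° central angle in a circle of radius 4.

Sector area = πr² × θ/360
= π × 4² × 5/12
= π × 16 × 5/12
= 20*pi/3

20*pi/3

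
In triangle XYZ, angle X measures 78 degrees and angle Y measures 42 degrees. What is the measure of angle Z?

Let angle Z = x. Then 78 + 42 + x = 180.
x = 180 - 120 = 60 degrees.

60 degrees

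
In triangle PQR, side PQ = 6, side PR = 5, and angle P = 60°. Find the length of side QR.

By the law of cosines: QR^2 = PQ^2 + PR^2 - 2*PQ*PR*cos(P)
QR^2 = 6^2 + 5^2 - 2*6*5*cos(60°)
QR^2 = 36 + 25 - 60*(1/2)
QR^2 = 31
QR = sqrt(31)

sqrt(31)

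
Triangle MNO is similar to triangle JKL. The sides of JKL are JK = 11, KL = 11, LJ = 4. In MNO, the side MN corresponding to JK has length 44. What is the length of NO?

k = 44/11 = 4. NO = 4 * 11 = 44.

44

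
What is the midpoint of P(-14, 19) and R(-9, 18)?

M = ((x₁ + x₂)/2, (y₁ + y₂)/2)
= ((-14 + -9)/2, (19 + 18)/2)
= (-23/2, 37/2) = (-23/2, 37/2)

(-23/2, 37/2)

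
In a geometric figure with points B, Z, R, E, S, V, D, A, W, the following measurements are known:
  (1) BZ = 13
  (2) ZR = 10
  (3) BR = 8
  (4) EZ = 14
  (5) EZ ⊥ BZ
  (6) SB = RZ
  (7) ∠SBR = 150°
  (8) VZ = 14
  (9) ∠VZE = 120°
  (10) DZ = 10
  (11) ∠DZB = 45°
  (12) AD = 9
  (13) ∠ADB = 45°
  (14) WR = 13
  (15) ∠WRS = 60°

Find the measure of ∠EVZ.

Step 1: By the law of cosines on triangle VZE: VE² = 14² + 14² − 2·14·14·cos(120°) = 588, so VE = 14·√3.
Step 2: By the inverse law of cosines on triangle EVZ: cos(∠EVZ) = ((14·√3)² + 14² − 14²) / (2·14·√3·14) = 588/678.96 = 0.866, so ∠EVZ = 30°.

Therefore, the measure of angle ∠EVZ = 30°.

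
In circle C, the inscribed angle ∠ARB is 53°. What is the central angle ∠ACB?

By the inscribed angle theorem, the central angle is twice the inscribed angle.
Central angle = 2 × 53° = 106°

106°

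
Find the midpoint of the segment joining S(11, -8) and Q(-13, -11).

The midpoint is the average of the coordinates:
x: (11 + -13)/2 = -1
y: (-8 + -11)/2 = -19/2
Midpoint = (-1, -19/2)

(-1, -19/2)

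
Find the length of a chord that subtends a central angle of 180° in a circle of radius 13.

Chord = 2(13) sin(90°) = 26

26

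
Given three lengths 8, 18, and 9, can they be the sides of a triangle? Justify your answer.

Check the triangle inequality: 8 + 9 = 17 ≤ 18.
Since the sum of two sides does not exceed the third, no triangle can be formed.

No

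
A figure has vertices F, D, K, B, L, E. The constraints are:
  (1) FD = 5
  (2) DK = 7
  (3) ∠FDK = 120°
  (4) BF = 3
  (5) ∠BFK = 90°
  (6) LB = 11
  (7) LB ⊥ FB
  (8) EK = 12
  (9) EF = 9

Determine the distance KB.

Step 1: By the law of cosines on triangle FDK: FK² = 5² + 7² − 2·5·7·cos(120°) = 109, so FK = √109.
Step 2: By the law of cosines on triangle KFB: KB² = √109² + 3² − 2·√109·3·cos(90°) = 118, so KB = √118.

Therefore, the length of KB = √118.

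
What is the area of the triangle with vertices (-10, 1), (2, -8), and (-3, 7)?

Shoelace: Area = (1/2)|-10(-8-7) + 2(7-1) + -3(1--8)| = (1/2)(135) = 135/2

135/2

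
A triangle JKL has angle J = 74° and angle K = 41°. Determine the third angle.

Let angle L = x. Then 74 + 41 + x = 180.
x = 180 - 115 = 65 degrees.

65 degrees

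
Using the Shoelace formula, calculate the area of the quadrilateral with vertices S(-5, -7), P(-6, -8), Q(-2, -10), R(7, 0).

Shoelace: sum of cross terms = 63, Area = (1/2)|63| = 63/2

63/2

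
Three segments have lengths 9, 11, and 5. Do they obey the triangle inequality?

For three segments to close into a triangle, no single side can be as long as the other two combined.
The longest side is 11, and 5 + 9 = 14 > 11.
A triangle can be formed.

Yes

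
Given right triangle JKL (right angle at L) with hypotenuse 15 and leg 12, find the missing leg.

Rearranging the Pythagorean theorem to solve for the unknown leg:
leg^2 = hypotenuse^2 - known_leg^2 = 225 - 144 = 81
leg = sqrt(81) = 9.

9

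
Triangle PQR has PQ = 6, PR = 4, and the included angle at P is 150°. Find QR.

Law of cosines: QR^2 = 6^2 + 4^2 - 2(6)(4)cos(150°) = 24*sqrt(3) + 52, so QR = 2*sqrt(6*sqrt(3) + 13).

2*sqrt(6*sqrt(3) + 13)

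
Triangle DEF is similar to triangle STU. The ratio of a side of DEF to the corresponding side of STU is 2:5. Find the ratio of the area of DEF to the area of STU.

Area scales with the square of linear dimensions. If every length is multiplied by 2/5, then the area is multiplied by (2/5)^2 = 4/25.
The area ratio is 4:25.

4:25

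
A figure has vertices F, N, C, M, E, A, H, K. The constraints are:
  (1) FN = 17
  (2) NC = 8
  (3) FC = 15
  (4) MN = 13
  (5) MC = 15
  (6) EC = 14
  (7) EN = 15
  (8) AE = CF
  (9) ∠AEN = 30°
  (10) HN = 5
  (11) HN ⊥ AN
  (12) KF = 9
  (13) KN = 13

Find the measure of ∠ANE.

From the given relations: AE = CF = 15.
Step 1: By the law of cosines on triangle NEA: NA² = 15² + 15² − 2·15·15·cos(30°) = 60.29, so NA ≈ 7.76.
Step 2: By the inverse law of cosines on triangle ANE: cos(∠ANE) = (7.76² + 15² − 15²) / (2·7.76·15) = 60.29/232.94 = 0.2588, so ∠ANE = 75°.

Therefore, the measure of angle ∠ANE = 75°.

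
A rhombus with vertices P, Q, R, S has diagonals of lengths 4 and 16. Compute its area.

The diagonals of a rhombus divide it into four right triangles.
Each triangle has legs 4/ 2 = 2 and 16/2 = 8, so each has area (1/2)*2*8 = 8.
Four such triangles give total area = (d1 * d2) / 2 = 32.

32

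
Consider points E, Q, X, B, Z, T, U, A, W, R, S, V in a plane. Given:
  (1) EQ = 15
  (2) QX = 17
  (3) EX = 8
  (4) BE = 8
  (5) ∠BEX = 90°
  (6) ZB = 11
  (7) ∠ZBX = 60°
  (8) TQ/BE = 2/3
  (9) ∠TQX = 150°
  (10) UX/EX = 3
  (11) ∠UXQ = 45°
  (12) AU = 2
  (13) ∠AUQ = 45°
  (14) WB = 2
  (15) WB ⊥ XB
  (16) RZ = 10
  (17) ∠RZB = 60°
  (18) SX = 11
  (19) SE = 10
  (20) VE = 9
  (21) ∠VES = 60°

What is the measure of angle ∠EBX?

Step 1: By the law of cosines on triangle BEX: BX² = 8² + 8² − 2·8·8·cos(90°) = 128, so BX = 8·√2.
Step 2: By the inverse law of cosines on triangle EBX: cos(∠EBX) = (8² + (8·√2)² − 8²) / (2·8·8·√2) = 128/181.02 = 0.7071, so ∠EBX = 45°.

Therefore, the measure of angle ∠EBX = 45°.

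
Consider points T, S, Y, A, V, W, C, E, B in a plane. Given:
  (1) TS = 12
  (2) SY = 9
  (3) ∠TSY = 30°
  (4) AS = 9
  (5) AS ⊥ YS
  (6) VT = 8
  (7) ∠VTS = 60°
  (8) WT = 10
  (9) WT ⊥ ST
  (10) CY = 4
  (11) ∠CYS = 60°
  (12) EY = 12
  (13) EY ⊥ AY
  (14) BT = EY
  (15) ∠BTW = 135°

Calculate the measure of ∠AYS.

Step 1: By the law of cosines on triangle YSA: YA² = 9² + 9² − 2·9·9·cos(90°) = 162, so YA = 9·√2.
Step 2: By the inverse law of cosines on triangle AYS: cos(∠AYS) = ((9·√2)² + 9² − 9²) / (2·9·√2·9) = 162/229.1 = 0.7071, so ∠AYS = 45°.

Therefore, the measure of angle ∠AYS = 45°.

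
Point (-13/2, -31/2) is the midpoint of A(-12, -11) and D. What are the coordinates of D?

Using the midpoint formula: M = ((x1 + x2)/2, (y1 + y2)/2)
We know M = (-13/2, -31/2) and A = (-12, -11)
For x: -13/2 = (-12 + x2)/2, so x2 = 2*-13/2 - -12 = -1
For y: -31/2 = (-11 + y2)/2, so y2 = 2*-31/2 - -11 = -20
D = (-1, -20)

(-1, -20)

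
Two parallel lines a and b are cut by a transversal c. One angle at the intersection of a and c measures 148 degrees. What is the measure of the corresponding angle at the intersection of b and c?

Corresponding angles formed by parallel lines and a transversal are equal.
The given angle is 148 degrees.
The corresponding angle = 148 degrees.

148 degrees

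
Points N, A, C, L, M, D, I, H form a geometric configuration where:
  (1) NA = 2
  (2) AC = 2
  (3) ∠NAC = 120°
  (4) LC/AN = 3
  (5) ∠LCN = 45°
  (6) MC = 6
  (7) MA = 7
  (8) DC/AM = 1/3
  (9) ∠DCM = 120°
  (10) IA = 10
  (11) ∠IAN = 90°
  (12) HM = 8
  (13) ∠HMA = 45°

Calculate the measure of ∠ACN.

Step 1: By the law of cosines on triangle CAN: CN² = 2² + 2² − 2·2·2·cos(120°) = 12, so CN = 2·√3.
Step 2: By the inverse law of cosines on triangle ACN: cos(∠ACN) = (2² + (2·√3)² − 2²) / (2·2·2·√3) = 12/13.86 = 0.866, so ∠ACN = 30°.

Therefore, the measure of angle ∠ACN = 30°.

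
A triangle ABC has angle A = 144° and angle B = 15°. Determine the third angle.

By the triangle angle sum property, the three interior angles of any triangle add up to 180°.
We know angle A = 144° and angle B = 15°, so their sum is 159°.
Therefore angle C = 180° - 159° = 21°.

21 degrees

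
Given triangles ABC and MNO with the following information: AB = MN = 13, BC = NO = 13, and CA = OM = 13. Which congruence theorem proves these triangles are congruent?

The given information matches SSS: All three pairs of corresponding sides are equal (Side-Side-Side).

SSS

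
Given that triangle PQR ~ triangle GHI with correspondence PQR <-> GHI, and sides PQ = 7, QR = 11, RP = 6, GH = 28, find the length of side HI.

Similar triangles have proportional sides. Setting up the proportion:
GH / PQ = HI / QR
28 / 7 = HI / 11
HI = 11 * 28 / 7 = 44.

44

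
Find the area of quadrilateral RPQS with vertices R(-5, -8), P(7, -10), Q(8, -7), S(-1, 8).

Using the Shoelace formula for a quadrilateral (vertices in order):
Area = (1/2)|sum of (x_i * y_(i+1) - x_(i+1) * y_i)|
Terms: (-5*-10 - 7*-8) = 106, (7*-7 - 8*-10) = 31, (8*8 - -1*-7) = 57, (-1*-8 - -5*8) = 48
Sum = 242
Area = (1/2)(242) = 121

121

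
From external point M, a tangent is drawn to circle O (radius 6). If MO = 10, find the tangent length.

The tangent, radius, and line from the external point to the center form a right triangle.
The right angle is where the tangent meets the radius.
By the Pythagorean theorem: tangent² + 6² = 10²
tangent² = 100 - 36 = 64
tangent = 8

8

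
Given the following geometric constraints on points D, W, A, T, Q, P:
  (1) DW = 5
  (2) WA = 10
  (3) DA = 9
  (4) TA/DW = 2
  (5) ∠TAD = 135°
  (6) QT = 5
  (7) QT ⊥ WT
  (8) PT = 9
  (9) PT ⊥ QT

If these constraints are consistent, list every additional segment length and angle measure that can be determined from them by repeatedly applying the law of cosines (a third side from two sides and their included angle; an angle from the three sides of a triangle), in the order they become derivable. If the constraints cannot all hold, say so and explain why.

The constraints are consistent. Derivable facts, in order:
After 1 step:
- DT ≈ 17.56
- QP = √106
- ∠ADW = 86.18°
- ∠AWD = 63.9°
- ∠DAW = 29.93°
After 2 steps:
- ∠ADT = 23.75°
- ∠ATD = 21.25°
- ∠PQT = 60.95°
- ∠QPT = 29.05°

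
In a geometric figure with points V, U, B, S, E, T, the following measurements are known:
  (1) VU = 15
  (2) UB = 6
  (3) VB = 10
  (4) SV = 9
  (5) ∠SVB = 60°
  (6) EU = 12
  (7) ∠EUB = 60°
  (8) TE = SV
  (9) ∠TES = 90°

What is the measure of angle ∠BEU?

Step 1: By the law of cosines on triangle EUB: EB² = 12² + 6² − 2·12·6·cos(60°) = 108, so EB = 6·√3.
Step 2: By the inverse law of cosines on triangle BEU: cos(∠BEU) = ((6·√3)² + 12² − 6²) / (2·6·√3·12) = 216/249.42 = 0.866, so ∠BEU = 30°.

Therefore, the measure of angle ∠BEU = 30°.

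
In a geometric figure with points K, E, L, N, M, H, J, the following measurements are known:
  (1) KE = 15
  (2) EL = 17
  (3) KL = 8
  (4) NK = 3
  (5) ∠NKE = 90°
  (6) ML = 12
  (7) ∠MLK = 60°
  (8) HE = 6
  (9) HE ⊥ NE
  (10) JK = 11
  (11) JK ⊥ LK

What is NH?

Step 1: By the law of cosines on triangle EKN: EN² = 15² + 3² − 2·15·3·cos(90°) = 234, so EN = 3·√26.
Step 2: By the law of cosines on triangle NEH: NH² = (3·√26)² + 6² − 2·3·√26·6·cos(90°) = 270, so NH = 3·√30.

Therefore, the length of NH = 3·√30.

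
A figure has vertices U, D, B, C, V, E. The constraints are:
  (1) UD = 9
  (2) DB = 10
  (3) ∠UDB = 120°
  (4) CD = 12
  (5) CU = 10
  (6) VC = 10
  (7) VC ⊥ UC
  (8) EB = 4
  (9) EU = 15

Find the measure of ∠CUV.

Step 1: By the law of cosines on triangle UCV: UV² = 10² + 10² − 2·10·10·cos(90°) = 200, so UV = 10·√2.
Step 2: By the inverse law of cosines on triangle CUV: cos(∠CUV) = (10² + (10·√2)² − 10²) / (2·10·10·√2) = 200/282.84 = 0.7071, so ∠CUV = 45°.

Therefore, the measure of angle ∠CUV = 45°.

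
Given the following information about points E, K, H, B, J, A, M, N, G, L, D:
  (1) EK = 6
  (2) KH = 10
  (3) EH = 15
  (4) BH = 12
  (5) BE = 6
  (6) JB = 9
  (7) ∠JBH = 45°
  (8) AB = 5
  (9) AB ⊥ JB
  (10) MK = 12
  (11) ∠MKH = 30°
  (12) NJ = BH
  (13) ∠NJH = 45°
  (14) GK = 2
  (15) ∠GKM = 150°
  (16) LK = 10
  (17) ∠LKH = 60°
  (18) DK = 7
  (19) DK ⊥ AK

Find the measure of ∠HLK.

Step 1: By the law of cosines on triangle LKH: LH² = 10² + 10² − 2·10·10·cos(60°) = 100, so LH = 10.
Step 2: By the inverse law of cosines on triangle HLK: cos(∠HLK) = (10² + 10² − 10²) / (2·10·10) = 100/200 = 0.5, so ∠HLK = 60°.

Therefore, the measure of angle ∠HLK = 60°.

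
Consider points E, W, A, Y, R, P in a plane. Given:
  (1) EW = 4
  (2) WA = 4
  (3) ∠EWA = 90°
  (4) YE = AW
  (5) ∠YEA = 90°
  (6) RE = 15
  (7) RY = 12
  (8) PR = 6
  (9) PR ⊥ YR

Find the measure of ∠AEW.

Step 1: By the law of cosines on triangle EWA: EA² = 4² + 4² − 2·4·4·cos(90°) = 32, so EA = 4·√2.
Step 2: By the inverse law of cosines on triangle AEW: cos(∠AEW) = ((4·√2)² + 4² − 4²) / (2·4·√2·4) = 32/45.25 = 0.7071, so ∠AEW = 45°.

Therefore, the measure of angle ∠AEW = 45°.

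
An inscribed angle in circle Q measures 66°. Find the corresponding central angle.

The inscribed angle theorem states that a central angle is always twice any inscribed angle that subtends the same arc.
Since the inscribed angle is 66°, the central angle = 2 × 66° = 132°.

132°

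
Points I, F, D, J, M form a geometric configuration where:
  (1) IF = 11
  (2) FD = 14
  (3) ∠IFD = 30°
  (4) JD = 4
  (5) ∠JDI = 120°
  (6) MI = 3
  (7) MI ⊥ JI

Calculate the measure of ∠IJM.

Step 1: By the law of cosines on triangle DFI: DI² = 14² + 11² − 2·14·11·cos(30°) = 50.26, so DI ≈ 7.09.
Step 2: By the law of cosines on triangle JDI: JI² = 4² + 7.09² − 2·4·7.09·cos(120°) = 94.62, so JI ≈ 9.73.
Step 3: By the law of cosines on triangle JIM: JM² = 9.73² + 3² − 2·9.73·3·cos(90°) = 103.62, so JM ≈ 10.18.
Step 4: By the inverse law of cosines on triangle IJM: cos(∠IJM) = (9.73² + 10.18² − 3²) / (2·9.73·10.18) = 189.25/198.04 = 0.9556, so ∠IJM = 17.14°.

Therefore, the measure of angle ∠IJM = 17.14°.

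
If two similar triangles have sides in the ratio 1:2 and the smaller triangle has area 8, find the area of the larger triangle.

The ratio of areas of similar triangles = (side ratio)^2.
Side ratio = 1:2, so area ratio = 1:4.
Area of the larger triangle / Area of the smaller triangle = 4/1
Area of the larger triangle = 8 * 4/1 = 32

32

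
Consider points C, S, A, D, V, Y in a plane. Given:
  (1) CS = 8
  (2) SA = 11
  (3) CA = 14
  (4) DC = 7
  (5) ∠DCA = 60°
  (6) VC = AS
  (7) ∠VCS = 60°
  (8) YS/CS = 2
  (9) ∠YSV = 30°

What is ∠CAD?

Step 1: By the law of cosines on triangle ACD: AD² = 14² + 7² − 2·14·7·cos(60°) = 147, so AD = 7·√3.
Step 2: By the inverse law of cosines on triangle CAD: cos(∠CAD) = (14² + (7·√3)² − 7²) / (2·14·7·√3) = 294/339.48 = 0.866, so ∠CAD = 30°.

Therefore, the measure of angle ∠CAD = 30°.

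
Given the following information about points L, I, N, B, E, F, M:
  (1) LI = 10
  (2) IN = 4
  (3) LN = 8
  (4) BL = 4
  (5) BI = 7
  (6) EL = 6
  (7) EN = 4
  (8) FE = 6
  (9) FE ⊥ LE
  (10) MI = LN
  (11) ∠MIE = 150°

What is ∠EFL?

Step 1: By the law of cosines on triangle FEL: FL² = 6² + 6² − 2·6·6·cos(90°) = 72, so FL = 6·√2.
Step 2: By the inverse law of cosines on triangle EFL: cos(∠EFL) = (6² + (6·√2)² − 6²) / (2·6·6·√2) = 72/101.82 = 0.7071, so ∠EFL = 45°.

Therefore, the measure of angle ∠EFL = 45°.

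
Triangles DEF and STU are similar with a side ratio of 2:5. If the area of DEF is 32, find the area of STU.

For similar figures, the area ratio equals the square of the side ratio.
Side ratio (DEF to STU) = 2:5, so area ratio = 2^2:5^2 = 4:25.
If the area of DEF is 32, then the area of STU = 32 * (25/4) = 200.

200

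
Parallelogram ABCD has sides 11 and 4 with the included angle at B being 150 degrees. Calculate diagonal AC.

The diagonal of a parallelogram can be found by treating two adjacent sides and the diagonal as a triangle.
Applying the law of cosines with sides 11, 4 and included angle 150°:
d^2 = 121 + 16 - 88*cos(150°) = 44*sqrt(3) + 137
d = sqrt(44*sqrt(3) + 137)

sqrt(44*sqrt(3) + 137)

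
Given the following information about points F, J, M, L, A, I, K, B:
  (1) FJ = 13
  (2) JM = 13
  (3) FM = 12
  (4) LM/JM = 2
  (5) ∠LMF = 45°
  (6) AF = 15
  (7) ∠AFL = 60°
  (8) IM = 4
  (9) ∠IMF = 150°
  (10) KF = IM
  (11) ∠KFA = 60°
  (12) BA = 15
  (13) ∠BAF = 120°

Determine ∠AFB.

Step 1: By the law of cosines on triangle FAB: FB² = 15² + 15² − 2·15·15·cos(120°) = 675, so FB = 15·√3.
Step 2: By the inverse law of cosines on triangle AFB: cos(∠AFB) = (15² + (15·√3)² − 15²) / (2·15·15·√3) = 675/779.42 = 0.866, so ∠AFB = 30°.

Therefore, the measure of angle ∠AFB = 30°.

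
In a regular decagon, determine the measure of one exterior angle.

Each exterior angle of a regular n-gon is 360 / n.
For n = 10: 360 / 10 = 36 degrees.

36 degrees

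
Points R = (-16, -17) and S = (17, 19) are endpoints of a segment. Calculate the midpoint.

The midpoint is the average of the coordinates:
x: (-16 + 17)/2 = 1/2
y: (-17 + 19)/2 = 1
Midpoint = (1/2, 1)

(1/2, 1)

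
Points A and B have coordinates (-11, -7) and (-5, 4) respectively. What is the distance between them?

d = sqrt((-5 - -11)^2 + (4 - -7)^2)
d = sqrt(6^2 + 11^2)
d = sqrt(36 + 121)
d = sqrt(157)

sqrt(157)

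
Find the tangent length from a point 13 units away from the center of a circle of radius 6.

The tangent, radius, and line from the external point to the center form a right triangle.
The right angle is where the tangent meets the radius.
By the Pythagorean theorem: tangent² + 6² = 13²
tangent² = 169 - 36 = 133
tangent = sqrt(133)

sqrt(133)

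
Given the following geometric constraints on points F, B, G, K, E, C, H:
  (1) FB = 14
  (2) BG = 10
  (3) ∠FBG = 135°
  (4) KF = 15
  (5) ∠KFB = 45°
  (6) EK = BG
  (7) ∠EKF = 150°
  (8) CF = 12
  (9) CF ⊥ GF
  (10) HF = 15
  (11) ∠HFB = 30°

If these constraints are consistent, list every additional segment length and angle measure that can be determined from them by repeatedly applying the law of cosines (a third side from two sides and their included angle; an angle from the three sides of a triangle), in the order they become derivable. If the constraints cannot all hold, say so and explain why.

The constraints are consistent. Derivable facts, in order:
After 1 step:
- BH ≈ 7.57
- BK ≈ 11.14
- FE ≈ 24.18
- FG ≈ 22.23
After 2 steps:
- GC ≈ 25.26
- ∠BFG = 18.55°
- ∠BGF = 26.45°
- ∠BHF = 67.67°
- ∠BKF = 62.74°
- ∠EFK = 11.93°
- ∠FBH = 82.33°
- ∠FBK = 72.26°
- ∠FEK = 18.07°
After 3 steps:
- ∠CGF = 28.37°
- ∠FCG = 61.63°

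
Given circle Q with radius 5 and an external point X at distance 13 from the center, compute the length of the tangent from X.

tangent = √(d² - r²) = √(13² - 5²) = √(169 - 25) = √144 = 12

12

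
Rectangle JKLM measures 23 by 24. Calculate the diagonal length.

d = sqrt(23^2 + 24^2) = sqrt(1105)

sqrt(1105)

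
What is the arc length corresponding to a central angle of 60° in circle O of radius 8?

Arc length = 2π(8)(1/6) = 8*pi/3

8*pi/3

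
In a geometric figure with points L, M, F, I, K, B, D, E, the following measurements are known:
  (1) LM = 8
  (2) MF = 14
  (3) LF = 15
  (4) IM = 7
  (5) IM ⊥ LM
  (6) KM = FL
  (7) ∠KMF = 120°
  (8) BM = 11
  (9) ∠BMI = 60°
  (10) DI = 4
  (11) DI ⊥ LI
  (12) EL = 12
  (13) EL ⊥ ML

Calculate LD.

Step 1: By the law of cosines on triangle LMI: LI² = 8² + 7² − 2·8·7·cos(90°) = 113, so LI = √113.
Step 2: By the law of cosines on triangle LID: LD² = √113² + 4² − 2·√113·4·cos(90°) = 129, so LD = √129.

Therefore, the length of LD = √129.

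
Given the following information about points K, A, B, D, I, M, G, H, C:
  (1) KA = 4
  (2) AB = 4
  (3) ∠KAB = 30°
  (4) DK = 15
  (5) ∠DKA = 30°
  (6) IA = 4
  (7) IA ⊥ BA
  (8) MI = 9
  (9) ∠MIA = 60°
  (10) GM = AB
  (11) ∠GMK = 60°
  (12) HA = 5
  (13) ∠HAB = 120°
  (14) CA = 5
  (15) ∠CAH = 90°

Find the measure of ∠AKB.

Step 1: By the law of cosines on triangle KAB: KB² = 4² + 4² − 2·4·4·cos(30°) = 4.29, so KB ≈ 2.07.
Step 2: By the inverse law of cosines on triangle AKB: cos(∠AKB) = (4² + 2.07² − 4²) / (2·4·2.07) = 4.29/16.56 = 0.2588, so ∠AKB = 75°.

Therefore, the measure of angle ∠AKB = 75°.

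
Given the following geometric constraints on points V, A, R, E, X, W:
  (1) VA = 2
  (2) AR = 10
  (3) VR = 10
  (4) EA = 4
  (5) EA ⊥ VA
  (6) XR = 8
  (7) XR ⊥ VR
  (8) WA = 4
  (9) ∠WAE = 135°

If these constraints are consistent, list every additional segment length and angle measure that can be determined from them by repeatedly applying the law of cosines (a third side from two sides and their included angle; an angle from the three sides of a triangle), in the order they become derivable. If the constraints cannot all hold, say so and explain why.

The constraints are consistent. Derivable facts, in order:
After 1 step:
- EW ≈ 7.39
- VE = 2·√5
- VX = 2·√41
- ∠ARV = 11.48°
- ∠AVR = 84.26°
- ∠RAV = 84.26°
After 2 steps:
- ∠AEV = 26.57°
- ∠AEW = 22.5°
- ∠AVE = 63.43°
- ∠AWE = 22.5°
- ∠RVX = 38.66°
- ∠RXV = 51.34°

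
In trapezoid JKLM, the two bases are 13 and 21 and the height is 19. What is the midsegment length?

midsegment = (13 + 21) / 2 = 34 / 2 = 17

17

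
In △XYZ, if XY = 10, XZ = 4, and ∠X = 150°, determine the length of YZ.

Law of cosines: YZ^2 = 10^2 + 4^2 - 2(10)(4)cos(150°) = 40*sqrt(3) + 116, so YZ = 2*sqrt(10*sqrt(3) + 29).

2*sqrt(10*sqrt(3) + 29)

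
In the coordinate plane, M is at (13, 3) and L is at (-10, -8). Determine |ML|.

d = sqrt((-23)^2 + (-11)^2) = sqrt(650) = 5*sqrt(26)

5*sqrt(26)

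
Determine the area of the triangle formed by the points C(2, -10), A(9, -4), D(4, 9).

Using the Shoelace formula for a triangle:
Area = (1/2)|x0(y1 - y2) + x1(y2 - y0) + x2(y0 - y1)|
Area = (1/2)|2(-4 - 9) + 9(9 - -10) + 4(-10 - -4)|
Area = (1/2)|-26 + 171 + -24|
Area = (1/2)|121|
Area = (1/2)(121)
Area = 121/2

121/2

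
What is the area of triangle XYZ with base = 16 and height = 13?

Area = (1/2)(16)(13) = 104

104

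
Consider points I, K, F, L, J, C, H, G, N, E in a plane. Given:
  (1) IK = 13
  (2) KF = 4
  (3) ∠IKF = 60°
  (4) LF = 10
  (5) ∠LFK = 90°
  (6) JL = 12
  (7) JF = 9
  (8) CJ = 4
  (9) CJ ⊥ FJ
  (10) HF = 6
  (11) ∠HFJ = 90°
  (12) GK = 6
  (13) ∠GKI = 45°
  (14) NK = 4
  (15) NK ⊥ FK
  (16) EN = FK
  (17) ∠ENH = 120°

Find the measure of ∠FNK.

Step 1: By the law of cosines on triangle NKF: NF² = 4² + 4² − 2·4·4·cos(90°) = 32, so NF = 4·√2.
Step 2: By the inverse law of cosines on triangle FNK: cos(∠FNK) = ((4·√2)² + 4² − 4²) / (2·4·√2·4) = 32/45.25 = 0.7071, so ∠FNK = 45°.

Therefore, the measure of angle ∠FNK = 45°.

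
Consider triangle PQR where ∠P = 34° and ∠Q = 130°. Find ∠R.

Let angle R = x. Then 34 + 130 + x = 180.
x = 180 - 164 = 16 degrees.

16 degrees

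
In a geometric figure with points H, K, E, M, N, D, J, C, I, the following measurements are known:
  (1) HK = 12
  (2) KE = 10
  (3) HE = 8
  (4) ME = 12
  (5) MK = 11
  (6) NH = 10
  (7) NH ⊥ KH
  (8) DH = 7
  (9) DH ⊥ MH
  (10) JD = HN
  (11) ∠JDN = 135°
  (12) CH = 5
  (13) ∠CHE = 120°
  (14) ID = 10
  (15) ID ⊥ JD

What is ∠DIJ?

From the given relations: JD = HN = 10.
Step 1: By the law of cosines on triangle IDJ: IJ² = 10² + 10² − 2·10·10·cos(90°) = 200, so IJ = 10·√2.
Step 2: By the inverse law of cosines on triangle DIJ: cos(∠DIJ) = (10² + (10·√2)² − 10²) / (2·10·10·√2) = 200/282.84 = 0.7071, so ∠DIJ = 45°.

Therefore, the measure of angle ∠DIJ = 45°.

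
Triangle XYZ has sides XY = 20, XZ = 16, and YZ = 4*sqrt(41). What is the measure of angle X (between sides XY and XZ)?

cos(X) = (20² + 16² - (4*sqrt(41))²) / (2 × 20 × 16) = 0, so X = arccos(0) = 90°.

90°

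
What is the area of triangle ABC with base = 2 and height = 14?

A triangle's area is half the area of a rectangle with the same base and height.
Area = (1/2) * 2 * 14 = 14.

14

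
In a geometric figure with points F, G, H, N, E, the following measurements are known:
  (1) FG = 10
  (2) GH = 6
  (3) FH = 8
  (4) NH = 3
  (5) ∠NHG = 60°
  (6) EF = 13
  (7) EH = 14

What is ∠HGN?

Step 1: By the law of cosines on triangle GHN: GN² = 6² + 3² − 2·6·3·cos(60°) = 27, so GN = 3·√3.
Step 2: By the inverse law of cosines on triangle HGN: cos(∠HGN) = (6² + (3·√3)² − 3²) / (2·6·3·√3) = 54/62.35 = 0.866, so ∠HGN = 30°.

Therefore, the measure of angle ∠HGN = 30°.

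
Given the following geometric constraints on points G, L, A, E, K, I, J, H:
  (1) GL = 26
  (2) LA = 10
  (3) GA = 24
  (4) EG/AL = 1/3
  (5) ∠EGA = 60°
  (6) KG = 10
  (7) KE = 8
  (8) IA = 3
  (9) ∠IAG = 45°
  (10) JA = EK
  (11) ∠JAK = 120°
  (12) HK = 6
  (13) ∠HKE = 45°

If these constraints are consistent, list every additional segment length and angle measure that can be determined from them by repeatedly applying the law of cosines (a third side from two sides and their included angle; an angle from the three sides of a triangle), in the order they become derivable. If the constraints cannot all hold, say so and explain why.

The constraints are consistent. Derivable facts, in order:
After 1 step:
- AE ≈ 22.52
- EH ≈ 5.67
- GI ≈ 21.98
- ∠AGL = 22.62°
- ∠ALG = 67.38°
- ∠EGK = 45.04°
- ∠EKG = 17.15°
- ∠GAL = 90°
- ∠GEK = 117.82°
After 2 steps:
- ∠AEG = 112.63°
- ∠AGI = 5.54°
- ∠AIG = 129.46°
- ∠EAG = 7.37°
- ∠EHK = 86.53°
- ∠HEK = 48.47°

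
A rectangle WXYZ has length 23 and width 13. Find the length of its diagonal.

Using the Pythagorean theorem:
d² = 23² + 13² = 529 + 169 = 698
d = sqrt(698)

sqrt(698)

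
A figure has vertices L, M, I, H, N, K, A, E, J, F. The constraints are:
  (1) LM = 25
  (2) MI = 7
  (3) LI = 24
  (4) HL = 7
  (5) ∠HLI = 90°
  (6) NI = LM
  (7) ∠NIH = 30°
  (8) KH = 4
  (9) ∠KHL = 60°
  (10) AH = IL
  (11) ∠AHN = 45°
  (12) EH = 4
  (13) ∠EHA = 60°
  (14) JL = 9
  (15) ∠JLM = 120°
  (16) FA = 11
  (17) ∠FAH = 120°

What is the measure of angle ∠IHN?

From the given relations: NI = LM = 25.
Step 1: By the law of cosines on triangle HLI: HI² = 7² + 24² − 2·7·24·cos(90°) = 625, so HI = 25.
Step 2: By the law of cosines on triangle HIN: HN² = 25² + 25² − 2·25·25·cos(30°) = 167.47, so HN ≈ 12.94.
Step 3: By the inverse law of cosines on triangle IHN: cos(∠IHN) = (25² + 12.94² − 25²) / (2·25·12.94) = 167.47/647.05 = 0.2588, so ∠IHN = 75°.

Therefore, the measure of angle ∠IHN = 75°.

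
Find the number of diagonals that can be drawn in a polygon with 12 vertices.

Each of the 12 vertices connects to 9 non-adjacent vertices via diagonals.
Total connections = 12 × 9 = 108, but each diagonal is counted twice.
Number of diagonals = 108 / 2 = 54.

54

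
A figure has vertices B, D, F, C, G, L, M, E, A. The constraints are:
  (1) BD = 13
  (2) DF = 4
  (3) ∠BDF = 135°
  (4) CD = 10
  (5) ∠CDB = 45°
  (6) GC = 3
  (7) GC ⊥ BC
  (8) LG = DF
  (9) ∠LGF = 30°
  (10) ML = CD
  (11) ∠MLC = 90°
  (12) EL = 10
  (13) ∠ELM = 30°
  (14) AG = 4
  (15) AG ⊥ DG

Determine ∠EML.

From the given relations: ML = CD = 10.
Step 1: By the law of cosines on triangle MLE: ME² = 10² + 10² − 2·10·10·cos(30°) = 26.79, so ME ≈ 5.18.
Step 2: By the inverse law of cosines on triangle EML: cos(∠EML) = (5.18² + 10² − 10²) / (2·5.18·10) = 26.79/103.53 = 0.2588, so ∠EML = 75°.

Therefore, the measure of angle ∠EML = 75°.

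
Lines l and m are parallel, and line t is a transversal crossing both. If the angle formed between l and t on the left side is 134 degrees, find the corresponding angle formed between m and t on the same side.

Corresponding angles are equal: 134 degrees.

134 degrees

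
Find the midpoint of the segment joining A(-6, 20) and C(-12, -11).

M = ((x₁ + x₂)/2, (y₁ + y₂)/2)
= ((-6 + -12)/2, (20 + -11)/2)
= (-18/2, 9/2) = (-9, 9/2)

(-9, 9/2)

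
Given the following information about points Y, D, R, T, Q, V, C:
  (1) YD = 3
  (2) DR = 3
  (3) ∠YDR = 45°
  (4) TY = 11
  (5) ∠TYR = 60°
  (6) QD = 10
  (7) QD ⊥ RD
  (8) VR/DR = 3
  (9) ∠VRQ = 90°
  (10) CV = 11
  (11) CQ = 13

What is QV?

From the given relations: VR = 3·DR = 3·3 = 9.
Step 1: By the law of cosines on triangle QDR: QR² = 10² + 3² − 2·10·3·cos(90°) = 109, so QR = √109.
Step 2: By the law of cosines on triangle QRV: QV² = √109² + 9² − 2·√109·9·cos(90°) = 190, so QV = √190.

Therefore, the length of QV = √190.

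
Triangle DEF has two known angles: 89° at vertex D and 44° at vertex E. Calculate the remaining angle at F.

angle F = 180 - 89 - 44 = 47 degrees.

47 degrees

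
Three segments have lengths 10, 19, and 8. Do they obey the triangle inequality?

No.
The triangle inequality is violated: 10 + 8 = 18 ≤ 19.
These lengths cannot form a triangle.

No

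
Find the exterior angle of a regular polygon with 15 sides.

Each exterior angle of a regular n-gon is 360 / n.
For n = 15: 360 / 15 = 24 degrees.

24 degrees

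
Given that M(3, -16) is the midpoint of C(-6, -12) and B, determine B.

Using the midpoint formula: M = ((x1 + x2)/2, (y1 + y2)/2)
We know M = (3, -16) and C = (-6, -12)
For x: 3 = (-6 + x2)/2, so x2 = 2*3 - -6 = 12
For y: -16 = (-12 + y2)/2, so y2 = 2*-16 - -12 = -20
B = (12, -20)

(12, -20)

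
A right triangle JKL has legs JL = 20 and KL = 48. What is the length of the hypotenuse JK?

In a right triangle, the square of the hypotenuse equals the sum of the squares of the two legs.
The legs are 20 and 48, so the hypotenuse = sqrt(400 + 2304) = sqrt(2704) = 52.

52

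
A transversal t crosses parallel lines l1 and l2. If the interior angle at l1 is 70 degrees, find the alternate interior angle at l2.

Alternate interior angles are equal: 70 degrees.

70 degrees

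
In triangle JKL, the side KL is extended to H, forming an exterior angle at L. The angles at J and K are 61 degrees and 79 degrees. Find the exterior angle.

The interior angle at L is 180 - 61 - 79 = 40 degrees.
The exterior angle and interior angle at L are supplementary:
Exterior angle = 180 - 40 = 140 degrees.

140 degrees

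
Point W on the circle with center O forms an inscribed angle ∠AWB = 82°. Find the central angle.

The inscribed angle theorem states that a central angle is always twice any inscribed angle that subtends the same arc.
Since the inscribed angle is 82°, the central angle = 2 × 82° = 164°.

164°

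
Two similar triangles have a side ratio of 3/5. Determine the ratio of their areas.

The ratio of areas of similar triangles equals the square of the side ratio.
Side ratio = 3:5
Area ratio = (3/5)^2 = 9/25 = 9:25

9:25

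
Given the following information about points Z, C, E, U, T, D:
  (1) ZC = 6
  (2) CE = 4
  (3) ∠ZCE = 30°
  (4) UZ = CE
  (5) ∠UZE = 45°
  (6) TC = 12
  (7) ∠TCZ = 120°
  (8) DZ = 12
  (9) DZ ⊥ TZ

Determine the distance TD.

Step 1: By the law of cosines on triangle ZCT: ZT² = 6² + 12² − 2·6·12·cos(120°) = 252, so ZT = 6·√7.
Step 2: By the law of cosines on triangle TZD: TD² = (6·√7)² + 12² − 2·6·√7·12·cos(90°) = 396, so TD = 6·√11.

Therefore, the length of TD = 6·√11.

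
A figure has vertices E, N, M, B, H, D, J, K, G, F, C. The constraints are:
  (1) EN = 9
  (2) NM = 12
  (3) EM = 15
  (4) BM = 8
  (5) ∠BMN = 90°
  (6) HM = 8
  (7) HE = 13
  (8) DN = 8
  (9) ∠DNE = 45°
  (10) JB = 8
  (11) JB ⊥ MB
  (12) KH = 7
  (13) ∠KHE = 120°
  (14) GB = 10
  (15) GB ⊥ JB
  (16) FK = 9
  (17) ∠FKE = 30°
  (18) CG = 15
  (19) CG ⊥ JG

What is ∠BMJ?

Step 1: By the law of cosines on triangle MBJ: MJ² = 8² + 8² − 2·8·8·cos(90°) = 128, so MJ = 8·√2.
Step 2: By the inverse law of cosines on triangle BMJ: cos(∠BMJ) = (8² + (8·√2)² − 8²) / (2·8·8·√2) = 128/181.02 = 0.7071, so ∠BMJ = 45°.

Therefore, the measure of angle ∠BMJ = 45°.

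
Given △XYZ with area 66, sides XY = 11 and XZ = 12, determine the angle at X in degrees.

From the SAS area formula Area = (1/2)ab sin(C), rearranging gives sin(C) = 2*Area/(ab).
sin(C) = 2 * 66 / (132) = 1.
Therefore C = arcsin(1) = 90°.

90°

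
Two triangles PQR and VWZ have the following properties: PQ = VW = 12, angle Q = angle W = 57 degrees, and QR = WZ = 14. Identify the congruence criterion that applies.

Consider the given information: PQ = VW = 12, angle Q = angle W = 57 degrees, and QR = WZ = 14
This is not ASA or HL: ASA requires two angles and the side between them. HL only applies to right triangles with matching hypotenuse and leg.
The correct criterion is SAS. Two pairs of corresponding sides and the included angle are equal (Side-Angle-Side).

SAS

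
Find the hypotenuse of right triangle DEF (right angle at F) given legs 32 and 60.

By the Pythagorean theorem: DE^2 = DF^2 + EF^2
DE^2 = 32^2 + 60^2 = 1024 + 3600 = 4624
DE = sqrt(4624) = 68

68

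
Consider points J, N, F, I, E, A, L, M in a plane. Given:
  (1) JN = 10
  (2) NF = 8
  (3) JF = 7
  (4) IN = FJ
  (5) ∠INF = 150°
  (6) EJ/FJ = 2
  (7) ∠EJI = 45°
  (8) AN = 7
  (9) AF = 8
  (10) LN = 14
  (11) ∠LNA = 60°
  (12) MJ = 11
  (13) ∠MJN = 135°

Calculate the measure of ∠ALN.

Step 1: By the law of cosines on triangle LNA: LA² = 14² + 7² − 2·14·7·cos(60°) = 147, so LA = 7·√3.
Step 2: By the inverse law of cosines on triangle ALN: cos(∠ALN) = ((7·√3)² + 14² − 7²) / (2·7·√3·14) = 294/339.48 = 0.866, so ∠ALN = 30°.

Therefore, the measure of angle ∠ALN = 30°.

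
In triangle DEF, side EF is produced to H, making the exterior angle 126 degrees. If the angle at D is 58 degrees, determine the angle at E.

The exterior angle theorem states that an exterior angle equals the sum of the two non-adjacent interior angles.
So 126 = 58 + angle E, which gives angle E = 126 - 58 = 68 degrees.

68 degrees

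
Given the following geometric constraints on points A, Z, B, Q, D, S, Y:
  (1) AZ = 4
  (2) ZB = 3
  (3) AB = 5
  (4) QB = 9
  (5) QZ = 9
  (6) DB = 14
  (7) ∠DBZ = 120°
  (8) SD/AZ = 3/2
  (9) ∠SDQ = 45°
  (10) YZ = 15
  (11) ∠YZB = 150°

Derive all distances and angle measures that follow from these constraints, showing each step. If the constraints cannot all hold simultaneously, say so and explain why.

The constraints are consistent.

From the given relations:
  SD = 3/2·AZ = 3/2·4 = 6

Step 1: From ZB = 3, BD = 14, and ∠ZBD = 120°, by the law of cosines:
  ZD² = ZB² + BD² - 2·ZB·BD·cos(120°) = 9 + 196 + 42 = 247
  ZD ≈ 15.72

Step 2: From BZ = 3, ZY = 15, and ∠BZY = 150°, by the law of cosines:
  BY² = BZ² + ZY² - 2·BZ·ZY·cos(150°) = 9 + 225 + 77.94 = 311.9
  BY ≈ 17.66

Step 3: From AB = 5, AZ = 4, BZ = 3, by the inverse law of cosines:
  cos(∠BAZ) = (AB² + AZ² - BZ²) / (2·AB·AZ)
  ∠BAZ = 36.87°

Step 4: From ZA = 4, ZB = 3, AB = 5, by the inverse law of cosines:
  cos(∠AZB) = (ZA² + ZB² - AB²) / (2·ZA·ZB)
  ∠AZB = 90°

Step 5: From ZB = 3, ZQ = 9, BQ = 9, by the inverse law of cosines:
  cos(∠BZQ) = (ZB² + ZQ² - BQ²) / (2·ZB·ZQ)
  ∠BZQ = 80.41°

Step 6: From BA = 5, BZ = 3, AZ = 4, by the inverse law of cosines:
  cos(∠ABZ) = (BA² + BZ² - AZ²) / (2·BA·BZ)
  ∠ABZ = 53.13°

Step 7: From BQ = 9, BZ = 3, QZ = 9, by the inverse law of cosines:
  cos(∠QBZ) = (BQ² + BZ² - QZ²) / (2·BQ·BZ)
  ∠QBZ = 80.41°

Step 8: From QB = 9, QZ = 9, BZ = 3, by the inverse law of cosines:
  cos(∠BQZ) = (QB² + QZ² - BZ²) / (2·QB·QZ)
  ∠BQZ = 19.19°

Step 9: From ZB = 3, ZD = 15.72, BD = 14, by the inverse law of cosines:
  cos(∠BZD) = (ZB² + ZD² - BD²) / (2·ZB·ZD)
  ∠BZD = 50.48°

Step 10: From BY = 17.66, BZ = 3, YZ = 15, by the inverse law of cosines:
  cos(∠YBZ) = (BY² + BZ² - YZ²) / (2·BY·BZ)
  ∠YBZ = 25.13°

Step 11: From DB = 14, DZ = 15.72, BZ = 3, by the inverse law of cosines:
  cos(∠BDZ) = (DB² + DZ² - BZ²) / (2·DB·DZ)
  ∠BDZ = 9.52°

Step 12: From YB = 17.66, YZ = 15, BZ = 3, by the inverse law of cosines:
  cos(∠BYZ) = (YB² + YZ² - BZ²) / (2·YB·YZ)
  ∠BYZ = 4.87°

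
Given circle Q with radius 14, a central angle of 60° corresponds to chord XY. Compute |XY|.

Drop a perpendicular from the center to the chord, bisecting both the chord and the central angle.
Each half-chord = r sin(θ/2) = 14 sin(30°).
The full chord = 2 × 14 × sin(30°) = 14.

14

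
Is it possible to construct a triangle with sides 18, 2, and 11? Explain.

Check the triangle inequality: 2 + 11 = 13 ≤ 18.
Since the sum of two sides does not exceed the third, no triangle can be formed.

No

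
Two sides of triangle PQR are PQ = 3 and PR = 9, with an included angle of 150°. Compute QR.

When two sides and the included angle are known, the law of cosines gives the third side.
c^2 = a^2 + b^2 - 2ab cos(C) generalizes the Pythagorean theorem to non-right triangles.
Here: QR^2 = 9 + 81 - 54*(-sqrt(3)/2) = 27*sqrt(3) + 90
QR = 3*sqrt(3*sqrt(3) + 10)

3*sqrt(3*sqrt(3) + 10)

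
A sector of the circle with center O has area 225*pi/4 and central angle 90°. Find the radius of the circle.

The sector covers 90°/360° = 1/4 of the full circle.
Full circle area = 225*pi/4 / 1/4 = 225*pi.
Since full area = πr², we get r² = 225*pi/π = 225, so r = 15.

15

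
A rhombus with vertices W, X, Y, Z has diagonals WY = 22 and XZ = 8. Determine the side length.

Half-diagonals are 11 and 4. side = sqrt(11^2 + 4^2) = sqrt(137)

sqrt(137)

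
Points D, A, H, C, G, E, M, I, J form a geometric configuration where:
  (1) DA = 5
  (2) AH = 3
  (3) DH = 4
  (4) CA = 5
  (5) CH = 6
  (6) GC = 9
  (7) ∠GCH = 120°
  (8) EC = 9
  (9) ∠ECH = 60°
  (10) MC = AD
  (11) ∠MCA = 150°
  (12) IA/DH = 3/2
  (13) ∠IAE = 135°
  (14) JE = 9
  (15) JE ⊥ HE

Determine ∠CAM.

From the given relations: MC = AD = 5.
Step 1: By the law of cosines on triangle ACM: AM² = 5² + 5² − 2·5·5·cos(150°) = 93.3, so AM ≈ 9.66.
Step 2: By the inverse law of cosines on triangle CAM: cos(∠CAM) = (5² + 9.66² − 5²) / (2·5·9.66) = 93.3/96.59 = 0.9659, so ∠CAM = 15°.

Therefore, the measure of angle ∠CAM = 15°.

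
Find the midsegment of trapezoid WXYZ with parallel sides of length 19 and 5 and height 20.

midsegment = (19 + 5) / 2 = 24 / 2 = 12

12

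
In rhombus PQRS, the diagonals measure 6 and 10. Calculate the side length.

The diagonals of a rhombus bisect each other at right angles.
Half-diagonals: 6/2 = 3 and 10/2 = 5
side = sqrt(3^2 + 5^2)
side = sqrt(9 + 25)
side = sqrt(34)

sqrt(34)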